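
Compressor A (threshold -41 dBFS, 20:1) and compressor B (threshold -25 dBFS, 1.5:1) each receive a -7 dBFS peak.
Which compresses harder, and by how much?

A: overshoot 34 dB → output overshoot 1.7 dB → GR 32.3 dB.
B: overshoot 18 dB → output overshoot 12 dB → GR 6 dB.
Difference: 26.3 dB in favour of A.

A, by 26.3 dB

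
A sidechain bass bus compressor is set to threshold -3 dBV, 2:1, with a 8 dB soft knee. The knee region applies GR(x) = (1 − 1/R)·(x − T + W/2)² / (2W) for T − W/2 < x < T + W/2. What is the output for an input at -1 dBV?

x − T + W/2 = -1 − (-3) + 4 = 6.
GR = (1 − 1/2) × 6² / 16 = 0.5 × 36 / 16 = 1.125 dB.
Output = -1 − 1.125 = -2.125 dBV.

-2.125 dBV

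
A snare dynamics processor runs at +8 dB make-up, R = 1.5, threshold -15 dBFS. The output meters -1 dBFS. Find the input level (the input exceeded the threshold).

Stripping the +8 dB make-up gives -9 dBFS at the gain stage.
Post-compression overshoot = -9 − (-15) = 6 dB.
Before 1.5:1 compression the overshoot was 6 × 1.5 = 9 dB, so input = -15 + 9 = -6 dBFS.

-6 dBFS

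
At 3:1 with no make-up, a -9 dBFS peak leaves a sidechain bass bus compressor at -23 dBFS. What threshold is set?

-30 dBFS

Gain reduction = -9 − (-23) = 14 dB; output overshoot = GR / (R − 1) = 14 / 2 = 7 dB.
Threshold = output − output overshoot = -23 − 7 = -30 dBFS.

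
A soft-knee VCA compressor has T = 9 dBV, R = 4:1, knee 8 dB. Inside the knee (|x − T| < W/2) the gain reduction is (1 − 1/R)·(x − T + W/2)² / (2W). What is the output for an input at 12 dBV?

9.703125 dBV

x − T + W/2 = 12 − 9 + 4 = 7.
GR = (1 − 1/4) × 7² / 16 = 0.75 × 49 / 16 = 2.296875 dB.
Output = 12 − 2.296875 = 9.703125 dBV.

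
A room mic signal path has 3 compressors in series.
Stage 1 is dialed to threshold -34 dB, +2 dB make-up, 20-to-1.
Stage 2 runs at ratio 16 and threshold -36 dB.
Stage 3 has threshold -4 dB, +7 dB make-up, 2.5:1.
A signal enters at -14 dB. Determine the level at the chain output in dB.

-28.6875 dB

Stage 1: 20 dB above -34 dB, reduced 20:1 to 1 dB above → -33 dB; +2 dB make-up → -31 dB.
Stage 2: -31 dB is 5 dB over -36 dB; at 16:1 that becomes 0.3125 dB over, giving -35.6875 dB.
Stage 3: -35.6875 dB ≤ -4 dB, so stage 3 doesn't engage; make-up brings it to -28.6875 dB.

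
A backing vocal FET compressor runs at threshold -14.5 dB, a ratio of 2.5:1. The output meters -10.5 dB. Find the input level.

-4.5 dB

That's 4 dB above the -14.5 dB threshold.
Input overshoot = R × output overshoot = 10 dB → input = -14.5 + 10 = -4.5 dB.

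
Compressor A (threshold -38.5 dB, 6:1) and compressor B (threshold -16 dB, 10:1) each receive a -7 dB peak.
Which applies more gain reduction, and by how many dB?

A, by 18.15 dB

A: 31.5 dB over, compressed to 5.25 dB over, so 26.25 dB of GR.
B: 9 dB over, compressed to 0.9 dB over, so 8.1 dB of GR.
Difference: 18.15 dB in favour of A.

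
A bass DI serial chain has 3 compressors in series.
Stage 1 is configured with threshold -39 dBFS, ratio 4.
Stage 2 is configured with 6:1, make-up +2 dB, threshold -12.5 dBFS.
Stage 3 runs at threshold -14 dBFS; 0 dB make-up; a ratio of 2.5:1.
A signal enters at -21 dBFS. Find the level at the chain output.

Stage 1: -21 dBFS is 18 dB over -39 dBFS; at 4:1 that becomes 4.5 dB over, giving -34.5 dBFS.
Stage 2: -34.5 dBFS ≤ -12.5 dBFS, so stage 2 doesn't engage; make-up brings it to -32.5 dBFS.
Stage 3: -32.5 dBFS ≤ -14 dBFS, so stage 3 doesn't engage; output -32.5 dBFS.

-32.5 dBFS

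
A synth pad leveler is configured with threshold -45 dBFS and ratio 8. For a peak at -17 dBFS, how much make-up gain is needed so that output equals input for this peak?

Overshoot 28 dB → 28/8 = 3.5 dB after compression, so the compressed level is -45 + 3.5 = -41.5 dBFS.
Make-up = target − compressed = -17 − (-41.5) = 24.5 dB.

24.5 dB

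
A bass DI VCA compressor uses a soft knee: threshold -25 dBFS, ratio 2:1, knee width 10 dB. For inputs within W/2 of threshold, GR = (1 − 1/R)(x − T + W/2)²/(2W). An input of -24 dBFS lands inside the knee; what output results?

x − T + W/2 = -24 − (-25) + 5 = 6.
GR = (1 − 1/2) × 6² / 20 = 0.5 × 36 / 20 = 0.9 dB.
Output = -24 − 0.9 = -24.9 dBFS.

-24.9 dBFS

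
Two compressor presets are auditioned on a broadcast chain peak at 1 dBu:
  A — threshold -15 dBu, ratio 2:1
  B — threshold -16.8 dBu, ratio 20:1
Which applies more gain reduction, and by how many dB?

B, by 8.91 dB

A: GR = 16 − 16/2 = 8 dB.
B: GR = 17.8 − 17.8/20 = 16.91 dB.
B applies 8.91 dB more gain reduction.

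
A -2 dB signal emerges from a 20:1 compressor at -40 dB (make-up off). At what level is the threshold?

-42 dB

Input is 40 dB above T (since output overshoot × R = input overshoot: (-40 − T)·20 = -2 − T gives T = -42 dB).
Check: -42 + (-2 − (-42))/20 = -42 + 2 = -40 dB. ✓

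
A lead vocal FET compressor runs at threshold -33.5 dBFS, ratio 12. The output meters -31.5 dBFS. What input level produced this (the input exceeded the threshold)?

Post-compression overshoot = -31.5 − (-33.5) = 2 dB.
Before 12:1 compression the overshoot was 2 × 12 = 24 dB, so input = -33.5 + 24 = -9.5 dBFS.

-9.5 dBFS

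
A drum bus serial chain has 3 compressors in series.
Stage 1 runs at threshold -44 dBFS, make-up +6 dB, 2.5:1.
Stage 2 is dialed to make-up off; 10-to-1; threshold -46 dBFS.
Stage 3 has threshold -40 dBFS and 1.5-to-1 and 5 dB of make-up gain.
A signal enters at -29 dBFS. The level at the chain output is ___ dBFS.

-39.6 dBFS

Stage 1: -29 dBFS is 15 dB over -44 dBFS; at 2.5:1 that becomes 6 dB over, giving -38 dBFS; +6 dB make-up → -32 dBFS.
Stage 2: 14 dB above -46 dBFS, reduced 10:1 to 1.4 dB above → -44.6 dBFS.
Stage 3: below threshold (-44.6 ≤ -40); passes unchanged; make-up brings it to -39.6 dBFS.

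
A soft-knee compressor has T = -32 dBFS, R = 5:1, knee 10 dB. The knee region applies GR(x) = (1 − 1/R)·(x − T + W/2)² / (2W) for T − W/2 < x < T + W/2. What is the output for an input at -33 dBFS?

-33.64 dBFS

x − T + W/2 = -33 − (-32) + 5 = 4.
GR = (1 − 1/5) × 4² / 20 = 0.8 × 16 / 20 = 0.64 dB.
Output = -33 − 0.64 = -33.64 dBFS.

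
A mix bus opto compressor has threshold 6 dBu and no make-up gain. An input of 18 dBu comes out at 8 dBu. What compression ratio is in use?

Input overshoot = 18 − 6 = 12 dB; output overshoot = 8 − 6 = 2 dB.
Ratio = 12 / 2 = 6.

6:1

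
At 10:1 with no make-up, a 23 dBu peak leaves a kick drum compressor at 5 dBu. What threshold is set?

3 dBu

Gain reduction = 23 − 5 = 18 dB; output overshoot = GR / (R − 1) = 18 / 9 = 2 dB.
Threshold = output − output overshoot = 5 − 2 = 3 dBu.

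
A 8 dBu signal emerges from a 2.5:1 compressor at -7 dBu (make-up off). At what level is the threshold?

-17 dBu

Let T be the threshold. Output overshoot = (input overshoot)/R, so -7 − T = (8 − T)/2.5.
2.5·(-7 − T) = 8 − T → 1.5·T = -17.5 − 8 = -25.5.
T = -25.5/1.5 = -17 dBu.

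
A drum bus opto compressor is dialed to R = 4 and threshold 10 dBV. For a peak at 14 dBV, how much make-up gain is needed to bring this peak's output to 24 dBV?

Overshoot 4 dB → 4/4 = 1 dB after compression, so the compressed level is 10 + 1 = 11 dBV.
Make-up = target − compressed = 24 − 11 = 13 dB.

13 dB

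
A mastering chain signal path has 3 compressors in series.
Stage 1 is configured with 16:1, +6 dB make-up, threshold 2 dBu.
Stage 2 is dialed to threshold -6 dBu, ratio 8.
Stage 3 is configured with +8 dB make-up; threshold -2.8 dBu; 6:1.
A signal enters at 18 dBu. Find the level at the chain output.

3.875 dBu

Stage 1: 16 dB above 2 dBu, reduced 16:1 to 1 dB above → 3 dBu; +6 dB make-up → 9 dBu.
Stage 2: 15 dB above -6 dBu, reduced 8:1 to 1.875 dB above → -4.125 dBu.
Stage 3: -4.125 dBu is at or below the -2.8 dBu threshold — no compression; make-up brings it to 3.875 dBu.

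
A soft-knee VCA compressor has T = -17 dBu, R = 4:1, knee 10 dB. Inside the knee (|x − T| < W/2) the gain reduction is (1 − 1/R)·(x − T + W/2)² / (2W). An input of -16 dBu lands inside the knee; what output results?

-17.35 dBu

x − T + W/2 = -16 − (-17) + 5 = 6.
GR = (1 − 1/4) × 6² / 20 = 0.75 × 36 / 20 = 1.35 dB.
Output = -16 − 1.35 = -17.35 dBu.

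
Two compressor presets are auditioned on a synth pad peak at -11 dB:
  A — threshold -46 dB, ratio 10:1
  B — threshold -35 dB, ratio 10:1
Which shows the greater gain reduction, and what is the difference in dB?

A: 35 dB over, compressed to 3.5 dB over, so 31.5 dB of GR.
B: 24 dB over, compressed to 2.4 dB over, so 21.6 dB of GR.
Difference: 9.9 dB in favour of A.

A, by 9.9 dB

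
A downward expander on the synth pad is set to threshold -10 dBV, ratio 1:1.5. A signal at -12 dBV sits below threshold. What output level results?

-13 dBV

Below threshold, a 1:1.5 expander applies gain = (1.5−1)×(T − x) of attenuation.
(1.5−1) × 2 = 1 dB, so output = -12 − 1 = -13 dBV.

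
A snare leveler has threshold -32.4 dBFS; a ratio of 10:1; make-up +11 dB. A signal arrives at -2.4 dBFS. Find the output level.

-18.4 dBFS

-2.4 dBFS sits 30 dB over threshold.
At 10:1 the overshoot is divided by 10, leaving 3 dB above threshold.
That puts the output at -29.4 dBFS; make-up adds 11 dB, giving -18.4 dBFS.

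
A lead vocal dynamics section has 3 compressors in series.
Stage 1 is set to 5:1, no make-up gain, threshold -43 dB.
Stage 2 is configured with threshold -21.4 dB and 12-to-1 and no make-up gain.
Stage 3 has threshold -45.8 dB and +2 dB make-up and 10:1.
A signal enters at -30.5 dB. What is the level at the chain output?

Stage 1: overshoot 12.5 dB → 12.5/5 = 2.5 dB → -40.5 dB.
Stage 2: -40.5 dB ≤ -21.4 dB, so stage 2 doesn't engage; output -40.5 dB.
Stage 3: 5.3 dB above -45.8 dB, reduced 10:1 to 0.53 dB above → -45.27 dB; +2 dB make-up → -43.27 dB.

-43.27 dB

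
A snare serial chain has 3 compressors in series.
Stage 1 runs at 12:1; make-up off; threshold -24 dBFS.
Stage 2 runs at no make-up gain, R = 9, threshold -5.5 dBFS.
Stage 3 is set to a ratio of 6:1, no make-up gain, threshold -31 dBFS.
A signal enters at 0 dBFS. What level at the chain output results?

-29.5 dBFS

Stage 1: 0 dBFS is 24 dB over -24 dBFS; at 12:1 that becomes 2 dB over, giving -22 dBFS.
Stage 2: below threshold (-22 ≤ -5.5); passes unchanged; output -22 dBFS.
Stage 3: overshoot 9 dB → 9/6 = 1.5 dB → -29.5 dBFS.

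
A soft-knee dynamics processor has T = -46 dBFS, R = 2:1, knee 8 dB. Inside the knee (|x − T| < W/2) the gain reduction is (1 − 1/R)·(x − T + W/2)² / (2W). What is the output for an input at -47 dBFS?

x − T + W/2 = -47 − (-46) + 4 = 3.
GR = (1 − 1/2) × 3² / 16 = 0.5 × 9 / 16 = 0.28125 dB.
Output = -47 − 0.28125 = -47.28125 dBFS.

-47.28125 dBFS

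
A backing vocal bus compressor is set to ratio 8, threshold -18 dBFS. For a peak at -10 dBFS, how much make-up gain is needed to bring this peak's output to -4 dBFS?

Without make-up, output = threshold + overshoot/8 = -18 + 1 = -17 dBFS.
Gap to target: 13 dB.

13 dB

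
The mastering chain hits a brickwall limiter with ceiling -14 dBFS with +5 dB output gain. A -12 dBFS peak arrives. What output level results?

-9 dBFS

At ∞:1, everything above -14 dBFS is held at the ceiling.
Output gain then adds 5 dB: -14 + 5 = -9 dBFS.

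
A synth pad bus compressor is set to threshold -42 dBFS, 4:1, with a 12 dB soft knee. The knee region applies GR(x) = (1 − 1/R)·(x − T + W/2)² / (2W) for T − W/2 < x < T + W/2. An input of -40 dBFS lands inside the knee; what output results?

-42 dBFS

x − T + W/2 = -40 − (-42) + 6 = 8.
GR = (1 − 1/4) × 8² / 24 = 0.75 × 64 / 24 = 2 dB.
Output = -40 − 2 = -42 dBFS.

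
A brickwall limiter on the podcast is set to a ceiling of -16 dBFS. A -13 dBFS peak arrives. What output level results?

-16 dBFS

At ∞:1, everything above -16 dBFS is held at the ceiling.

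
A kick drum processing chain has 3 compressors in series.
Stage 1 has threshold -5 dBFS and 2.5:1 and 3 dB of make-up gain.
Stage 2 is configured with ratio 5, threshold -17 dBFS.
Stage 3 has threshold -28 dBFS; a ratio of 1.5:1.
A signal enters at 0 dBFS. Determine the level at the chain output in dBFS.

-18.4 dBFS

Stage 1: 5 dB above -5 dBFS, reduced 2.5:1 to 2 dB above → -3 dBFS; +3 dB make-up → 0 dBFS.
Stage 2: overshoot 17 dB → 17/5 = 3.4 dB → -13.6 dBFS.
Stage 3: 14.4 dB above -28 dBFS, reduced 1.5:1 to 9.6 dB above → -18.4 dBFS.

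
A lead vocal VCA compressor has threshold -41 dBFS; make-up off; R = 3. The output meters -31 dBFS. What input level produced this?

-11 dBFS

Post-compression overshoot = -31 − (-41) = 10 dB.
Undo the ratio: input overshoot = 10 × 3 = 30 dB, giving input = -11 dBFS.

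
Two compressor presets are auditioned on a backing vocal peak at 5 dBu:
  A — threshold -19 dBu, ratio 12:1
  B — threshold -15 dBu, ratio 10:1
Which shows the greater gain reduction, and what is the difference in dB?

A: GR = 24 − 24/12 = 22 dB.
B: GR = 20 − 20/10 = 18 dB.
A applies 4 dB more gain reduction.

A, by 4 dB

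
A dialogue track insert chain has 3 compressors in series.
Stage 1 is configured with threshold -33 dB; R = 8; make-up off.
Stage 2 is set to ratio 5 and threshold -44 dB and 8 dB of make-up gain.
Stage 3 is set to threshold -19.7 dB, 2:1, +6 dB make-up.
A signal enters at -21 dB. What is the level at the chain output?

-27.5 dB

Stage 1: -21 dB is 12 dB over -33 dB; at 8:1 that becomes 1.5 dB over, giving -31.5 dB.
Stage 2: 12.5 dB above -44 dB, reduced 5:1 to 2.5 dB above → -41.5 dB; +8 dB make-up → -33.5 dB.
Stage 3: below threshold (-33.5 ≤ -19.7); passes unchanged; make-up brings it to -27.5 dB.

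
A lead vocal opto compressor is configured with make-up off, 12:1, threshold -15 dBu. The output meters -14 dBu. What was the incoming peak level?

That's 1 dB above the -15 dBu threshold.
Undo the ratio: input overshoot = 1 × 12 = 12 dB, giving input = -3 dBu.

-3 dBu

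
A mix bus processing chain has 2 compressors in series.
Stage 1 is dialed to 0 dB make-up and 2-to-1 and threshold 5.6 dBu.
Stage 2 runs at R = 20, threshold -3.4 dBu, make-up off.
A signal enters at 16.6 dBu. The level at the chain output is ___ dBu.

Stage 1: 11 dB above 5.6 dBu, reduced 2:1 to 5.5 dB above → 11.1 dBu.
Stage 2: overshoot 14.5 dB → 14.5/20 = 0.725 dB → -2.675 dBu.

-2.675 dBu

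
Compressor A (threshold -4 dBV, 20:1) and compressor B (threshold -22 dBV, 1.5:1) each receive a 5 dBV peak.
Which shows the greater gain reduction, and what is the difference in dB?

B, by 0.45 dB

A: 9 dB over, compressed to 0.45 dB over, so 8.55 dB of GR.
B: 27 dB over, compressed to 18 dB over, so 9 dB of GR.
B applies 0.45 dB more gain reduction.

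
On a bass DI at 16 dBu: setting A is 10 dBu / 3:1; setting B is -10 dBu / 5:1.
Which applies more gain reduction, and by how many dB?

A: 6 dB over, compressed to 2 dB over, so 4 dB of GR.
B: 26 dB over, compressed to 5.2 dB over, so 20.8 dB of GR.
B reduces 16.8 dB more.

B, by 16.8 dB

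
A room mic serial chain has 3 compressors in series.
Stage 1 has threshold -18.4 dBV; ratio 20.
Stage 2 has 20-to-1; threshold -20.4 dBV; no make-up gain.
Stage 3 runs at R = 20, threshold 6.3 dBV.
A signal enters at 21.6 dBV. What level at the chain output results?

Stage 1: 40 dB above -18.4 dBV, reduced 20:1 to 2 dB above → -16.4 dBV.
Stage 2: -16.4 dBV is 4 dB over -20.4 dBV; at 20:1 that becomes 0.2 dB over, giving -20.2 dBV.
Stage 3: -20.2 dBV is at or below the 6.3 dBV threshold — no compression; output -20.2 dBV.

-20.2 dBV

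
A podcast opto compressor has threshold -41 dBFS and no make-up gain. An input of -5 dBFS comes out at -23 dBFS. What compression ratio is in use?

2:1

Input overshoot = -5 − (-41) = 36 dB; output overshoot = -23 − (-41) = 18 dB.
Ratio = 36 / 18 = 2.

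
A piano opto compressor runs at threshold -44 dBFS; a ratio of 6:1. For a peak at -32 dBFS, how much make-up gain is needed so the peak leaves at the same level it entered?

10 dB

Overshoot 12 dB → 12/6 = 2 dB after compression, so the compressed level is -44 + 2 = -42 dBFS.
Make-up = target − compressed = -32 − (-42) = 10 dB.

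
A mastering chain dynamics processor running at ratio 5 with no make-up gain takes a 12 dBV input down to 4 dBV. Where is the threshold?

Input is 10 dB above T (since output overshoot × R = input overshoot: (4 − T)·5 = 12 − T gives T = 2 dBV).
Check: 2 + (12 − 2)/5 = 2 + 2 = 4 dBV. ✓

2 dBV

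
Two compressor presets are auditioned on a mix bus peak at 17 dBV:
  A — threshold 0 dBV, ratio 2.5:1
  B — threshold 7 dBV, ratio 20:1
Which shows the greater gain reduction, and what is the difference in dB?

A: 17 dB over, compressed to 6.8 dB over, so 10.2 dB of GR.
B: 10 dB over, compressed to 0.5 dB over, so 9.5 dB of GR.
A applies 0.7 dB more gain reduction.

A, by 0.7 dB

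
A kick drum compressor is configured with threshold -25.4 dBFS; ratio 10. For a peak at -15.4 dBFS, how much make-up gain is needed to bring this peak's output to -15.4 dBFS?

9 dB

The peak compresses to -25.4 + 10/10 = -24.4 dBFS.
To reach -15.4 dBFS requires -15.4 − (-24.4) = 9 dB of make-up.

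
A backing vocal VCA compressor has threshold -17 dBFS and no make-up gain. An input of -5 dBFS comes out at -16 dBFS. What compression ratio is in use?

Input overshoot = -5 − (-17) = 12 dB; output overshoot = -16 − (-17) = 1 dB.
Ratio = 12 / 1 = 12.

12:1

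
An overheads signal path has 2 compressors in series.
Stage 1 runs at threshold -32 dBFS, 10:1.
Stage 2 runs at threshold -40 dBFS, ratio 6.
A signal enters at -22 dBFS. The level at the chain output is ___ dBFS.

Stage 1: 10 dB above -32 dBFS, reduced 10:1 to 1 dB above → -31 dBFS.
Stage 2: overshoot 9 dB → 9/6 = 1.5 dB → -38.5 dBFS.

-38.5 dBFS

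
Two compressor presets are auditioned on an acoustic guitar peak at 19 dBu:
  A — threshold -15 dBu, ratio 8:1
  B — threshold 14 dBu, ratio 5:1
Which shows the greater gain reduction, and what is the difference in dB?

A: overshoot 34 dB → output overshoot 4.25 dB → GR 29.75 dB.
B: overshoot 5 dB → output overshoot 1 dB → GR 4 dB.
A reduces 25.75 dB more.

A, by 25.75 dB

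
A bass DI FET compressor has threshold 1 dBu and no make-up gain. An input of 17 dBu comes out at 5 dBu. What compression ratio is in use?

4:1

Input overshoot = 17 − 1 = 16 dB; output overshoot = 5 − 1 = 4 dB.
Ratio = 16 / 4 = 4.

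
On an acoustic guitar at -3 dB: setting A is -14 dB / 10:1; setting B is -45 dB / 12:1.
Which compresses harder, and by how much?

B, by 28.6 dB

A: 11 dB over, compressed to 1.1 dB over, so 9.9 dB of GR.
B: 42 dB over, compressed to 3.5 dB over, so 38.5 dB of GR.
B applies 28.6 dB more gain reduction.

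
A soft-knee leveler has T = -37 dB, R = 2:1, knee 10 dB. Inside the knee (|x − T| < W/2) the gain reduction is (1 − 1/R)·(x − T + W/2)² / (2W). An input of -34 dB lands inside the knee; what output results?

-35.6 dB

x − T + W/2 = -34 − (-37) + 5 = 8.
GR = (1 − 1/2) × 8² / 20 = 0.5 × 64 / 20 = 1.6 dB.
Output = -34 − 1.6 = -35.6 dB.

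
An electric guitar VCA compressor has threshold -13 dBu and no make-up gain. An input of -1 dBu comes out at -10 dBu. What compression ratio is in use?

4:1

Input overshoot = -1 − (-13) = 12 dB; output overshoot = -10 − (-13) = 3 dB.
Ratio = 12 / 3 = 4.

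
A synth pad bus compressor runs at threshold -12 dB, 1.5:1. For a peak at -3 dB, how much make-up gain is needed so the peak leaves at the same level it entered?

Without make-up, output = threshold + overshoot/1.5 = -12 + 6 = -6 dB.
Gap to target: 3 dB.

3 dB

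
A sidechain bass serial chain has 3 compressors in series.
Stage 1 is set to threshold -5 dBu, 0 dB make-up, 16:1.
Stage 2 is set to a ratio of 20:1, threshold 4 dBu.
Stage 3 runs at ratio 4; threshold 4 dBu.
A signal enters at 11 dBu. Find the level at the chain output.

-4 dBu

Stage 1: 11 dBu is 16 dB over -5 dBu; at 16:1 that becomes 1 dB over, giving -4 dBu.
Stage 2: -4 dBu ≤ 4 dBu, so stage 2 doesn't engage; output -4 dBu.
Stage 3: below threshold (-4 ≤ 4); passes unchanged; output -4 dBu.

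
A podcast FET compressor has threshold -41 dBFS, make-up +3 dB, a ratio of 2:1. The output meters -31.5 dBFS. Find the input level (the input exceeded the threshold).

-28 dBFS

Remove make-up: -31.5 − 3 = -34.5 dBFS.
That's 6.5 dB above the -41 dBFS threshold.
Input overshoot = R × output overshoot = 13 dB → input = -41 + 13 = -28 dBFS.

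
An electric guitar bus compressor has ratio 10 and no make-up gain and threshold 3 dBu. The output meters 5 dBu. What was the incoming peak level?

23 dBu

The compressed level sits 5 − 3 = 2 dB over threshold.
Undo the ratio: input overshoot = 2 × 10 = 20 dB, giving input = 23 dBu.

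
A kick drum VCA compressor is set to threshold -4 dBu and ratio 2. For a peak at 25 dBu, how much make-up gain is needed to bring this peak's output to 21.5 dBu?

The peak compresses to -4 + 29/2 = 10.5 dBu.
To reach 21.5 dBu requires 21.5 − 10.5 = 11 dB of make-up.

11 dB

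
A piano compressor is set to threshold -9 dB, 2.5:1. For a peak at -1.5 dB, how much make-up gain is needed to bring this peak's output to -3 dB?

Without make-up, output = threshold + overshoot/2.5 = -9 + 3 = -6 dB.
Gap to target: 3 dB.

3 dB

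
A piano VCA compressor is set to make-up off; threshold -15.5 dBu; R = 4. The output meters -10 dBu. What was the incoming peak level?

Post-compression overshoot = -10 − (-15.5) = 5.5 dB.
Input overshoot = R × output overshoot = 22 dB → input = -15.5 + 22 = 6.5 dBu.

6.5 dBu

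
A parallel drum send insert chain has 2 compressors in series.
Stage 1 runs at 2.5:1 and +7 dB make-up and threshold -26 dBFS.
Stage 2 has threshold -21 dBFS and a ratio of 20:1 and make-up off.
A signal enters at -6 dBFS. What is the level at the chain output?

-20.5 dBFS

Stage 1: 20 dB above -26 dBFS, reduced 2.5:1 to 8 dB above → -18 dBFS; +7 dB make-up → -11 dBFS.
Stage 2: overshoot 10 dB → 10/20 = 0.5 dB → -20.5 dBFS.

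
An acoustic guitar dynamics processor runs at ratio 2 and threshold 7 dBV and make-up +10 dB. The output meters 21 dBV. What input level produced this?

Remove make-up: 21 − 10 = 11 dBV.
The compressed level sits 11 − 7 = 4 dB over threshold.
Before 2:1 compression the overshoot was 4 × 2 = 8 dB, so input = 7 + 8 = 15 dBV.

15 dBV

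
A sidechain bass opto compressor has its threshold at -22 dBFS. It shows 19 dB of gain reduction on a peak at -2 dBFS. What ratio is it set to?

Input overshoot = -2 − (-22) = 20 dB.
Output overshoot = 20 − 19 = 1 dB.
Ratio = input overshoot / output overshoot = 20 / 1 = 20.

20:1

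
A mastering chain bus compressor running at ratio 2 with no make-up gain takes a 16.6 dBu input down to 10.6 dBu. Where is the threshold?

4.6 dBu

Let T be the threshold. Output overshoot = (input overshoot)/R, so 10.6 − T = (16.6 − T)/2.
2·(10.6 − T) = 16.6 − T → 1·T = 21.2 − 16.6 = 4.6.
T = 4.6/1 = 4.6 dBu.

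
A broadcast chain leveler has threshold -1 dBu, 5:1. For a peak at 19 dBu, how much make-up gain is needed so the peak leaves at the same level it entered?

The peak compresses to -1 + 20/5 = 3 dBu.
To reach 19 dBu requires 19 − 3 = 16 dB of make-up.

16 dB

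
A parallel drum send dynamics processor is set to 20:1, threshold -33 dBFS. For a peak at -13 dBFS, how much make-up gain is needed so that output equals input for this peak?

19 dB

Overshoot 20 dB → 20/20 = 1 dB after compression, so the compressed level is -33 + 1 = -32 dBFS.
Make-up = target − compressed = -13 − (-32) = 19 dB.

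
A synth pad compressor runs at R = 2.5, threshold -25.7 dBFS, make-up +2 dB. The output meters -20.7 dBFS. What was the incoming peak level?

Before make-up, the level was -20.7 − 2 = -22.7 dBFS.
That's 3 dB above the -25.7 dBFS threshold.
Before 2.5:1 compression the overshoot was 3 × 2.5 = 7.5 dB, so input = -25.7 + 7.5 = -18.2 dBFS.

-18.2 dBFS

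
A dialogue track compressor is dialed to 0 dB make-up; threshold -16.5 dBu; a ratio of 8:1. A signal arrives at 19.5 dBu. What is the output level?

-12 dBu

19.5 dBu sits 36 dB over threshold.
At 8:1 the overshoot is divided by 8, leaving 4.5 dB above threshold.
So the level is -16.5 + 4.5 = -12 dBu.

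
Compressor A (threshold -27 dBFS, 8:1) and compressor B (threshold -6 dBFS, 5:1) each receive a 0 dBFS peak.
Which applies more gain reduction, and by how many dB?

A: GR = 27 − 27/8 = 23.625 dB.
B: GR = 6 − 6/5 = 4.8 dB.
Difference: 18.825 dB in favour of A.

A, by 18.825 dB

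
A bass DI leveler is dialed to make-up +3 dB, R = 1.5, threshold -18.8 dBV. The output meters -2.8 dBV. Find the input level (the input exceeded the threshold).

0.7 dBV

Before make-up, the level was -2.8 − 3 = -5.8 dBV.
Post-compression overshoot = -5.8 − (-18.8) = 13 dB.
Undo the ratio: input overshoot = 13 × 1.5 = 19.5 dB, giving input = 0.7 dBV.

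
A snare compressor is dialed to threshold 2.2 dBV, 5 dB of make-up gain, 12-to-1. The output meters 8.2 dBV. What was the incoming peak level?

14.2 dBV

Remove make-up: 8.2 − 5 = 3.2 dBV.
The compressed level sits 3.2 − 2.2 = 1 dB over threshold.
Before 12:1 compression the overshoot was 1 × 12 = 12 dB, so input = 2.2 + 12 = 14.2 dBV.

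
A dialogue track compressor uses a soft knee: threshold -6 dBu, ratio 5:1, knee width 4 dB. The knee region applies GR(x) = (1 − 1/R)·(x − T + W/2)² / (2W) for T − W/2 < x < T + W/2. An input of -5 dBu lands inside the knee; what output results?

-5.9 dBu

x − T + W/2 = -5 − (-6) + 2 = 3.
GR = (1 − 1/5) × 3² / 8 = 0.8 × 9 / 8 = 0.9 dB.
Output = -5 − 0.9 = -5.9 dBu.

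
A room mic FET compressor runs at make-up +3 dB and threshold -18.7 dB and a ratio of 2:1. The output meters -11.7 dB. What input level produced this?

-10.7 dB

Remove make-up: -11.7 − 3 = -14.7 dB.
Post-compression overshoot = -14.7 − (-18.7) = 4 dB.
Input overshoot = R × output overshoot = 8 dB → input = -18.7 + 8 = -10.7 dB.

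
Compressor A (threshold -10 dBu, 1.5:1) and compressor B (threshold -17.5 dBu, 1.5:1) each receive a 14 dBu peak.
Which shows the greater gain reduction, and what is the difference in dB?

A: overshoot 24 dB → output overshoot 16 dB → GR 8 dB.
B: overshoot 31.5 dB → output overshoot 21 dB → GR 10.5 dB.
B reduces 2.5 dB more.

B, by 2.5 dB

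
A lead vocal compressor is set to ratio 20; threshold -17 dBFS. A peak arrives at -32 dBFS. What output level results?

-32 dBFS

-32 dBFS is 15 dB below the -17 dBFS threshold, so no gain reduction is applied.
Output = input = -32 dBFS.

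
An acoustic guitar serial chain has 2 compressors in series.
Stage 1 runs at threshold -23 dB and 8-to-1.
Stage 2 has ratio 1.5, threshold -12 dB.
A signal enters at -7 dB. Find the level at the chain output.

-21 dB

Stage 1: 16 dB above -23 dB, reduced 8:1 to 2 dB above → -21 dB.
Stage 2: -21 dB is at or below the -12 dB threshold — no compression; output -21 dB.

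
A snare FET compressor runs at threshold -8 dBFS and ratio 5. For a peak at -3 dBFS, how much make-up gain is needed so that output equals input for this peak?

Without make-up, output = threshold + overshoot/5 = -8 + 1 = -7 dBFS.
Gap to target: 4 dB.

4 dB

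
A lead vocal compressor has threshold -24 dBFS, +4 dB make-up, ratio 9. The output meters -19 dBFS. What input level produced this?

Stripping the +4 dB make-up gives -23 dBFS at the gain stage.
Post-compression overshoot = -23 − (-24) = 1 dB.
Before 9:1 compression the overshoot was 1 × 9 = 9 dB, so input = -24 + 9 = -15 dBFS.

-15 dBFS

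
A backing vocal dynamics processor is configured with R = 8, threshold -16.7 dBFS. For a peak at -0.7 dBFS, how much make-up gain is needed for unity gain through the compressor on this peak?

Overshoot 16 dB → 16/8 = 2 dB after compression, so the compressed level is -16.7 + 2 = -14.7 dBFS.
Make-up = target − compressed = -0.7 − (-14.7) = 14 dB.

14 dB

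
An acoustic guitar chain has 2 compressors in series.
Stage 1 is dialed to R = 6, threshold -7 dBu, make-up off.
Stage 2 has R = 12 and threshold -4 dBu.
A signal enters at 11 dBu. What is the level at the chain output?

Stage 1: 11 dBu is 18 dB over -7 dBu; at 6:1 that becomes 3 dB over, giving -4 dBu.
Stage 2: -4 dBu ≤ -4 dBu, so stage 2 doesn't engage; output -4 dBu.

-4 dBu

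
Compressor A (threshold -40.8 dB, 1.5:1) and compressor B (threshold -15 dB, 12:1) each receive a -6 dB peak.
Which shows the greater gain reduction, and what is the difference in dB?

A: 34.8 dB over, compressed to 23.2 dB over, so 11.6 dB of GR.
B: 9 dB over, compressed to 0.75 dB over, so 8.25 dB of GR.
A applies 3.35 dB more gain reduction.

A, by 3.35 dB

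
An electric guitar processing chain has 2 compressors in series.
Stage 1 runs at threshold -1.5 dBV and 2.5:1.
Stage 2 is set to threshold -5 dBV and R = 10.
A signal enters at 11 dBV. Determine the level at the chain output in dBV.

-4.15 dBV

Stage 1: 12.5 dB above -1.5 dBV, reduced 2.5:1 to 5 dB above → 3.5 dBV.
Stage 2: 3.5 dBV is 8.5 dB over -5 dBV; at 10:1 that becomes 0.85 dB over, giving -4.15 dBV.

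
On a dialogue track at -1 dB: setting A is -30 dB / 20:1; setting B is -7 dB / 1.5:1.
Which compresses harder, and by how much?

A, by 25.55 dB

A: overshoot 29 dB → output overshoot 1.45 dB → GR 27.55 dB.
B: overshoot 6 dB → output overshoot 4 dB → GR 2 dB.
A reduces 25.55 dB more.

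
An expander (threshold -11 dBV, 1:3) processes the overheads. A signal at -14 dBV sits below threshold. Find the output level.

-20 dBV

The input is 3 dB below the -11 dBV threshold.
A 1:3 expander multiplies undershoot by 3: 3 × 3 = 9 dB below threshold.
Output = -11 − 9 = -20 dBV.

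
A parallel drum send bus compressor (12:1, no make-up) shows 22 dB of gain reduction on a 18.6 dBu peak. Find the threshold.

Input is 24 dB above T (since output overshoot × R = input overshoot: (-3.4 − T)·12 = 18.6 − T gives T = -5.4 dBu).
Check: -5.4 + (18.6 − (-5.4))/12 = -5.4 + 2 = -3.4 dBu. ✓

-5.4 dBu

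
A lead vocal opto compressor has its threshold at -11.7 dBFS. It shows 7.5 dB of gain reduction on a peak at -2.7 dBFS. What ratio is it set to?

Input overshoot = -2.7 − (-11.7) = 9 dB.
Output overshoot = 9 − 7.5 = 1.5 dB.
Ratio = input overshoot / output overshoot = 9 / 1.5 = 6.

6:1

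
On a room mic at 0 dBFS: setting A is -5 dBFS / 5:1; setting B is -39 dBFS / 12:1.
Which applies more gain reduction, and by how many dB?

B, by 31.75 dB

A: overshoot 5 dB → output overshoot 1 dB → GR 4 dB.
B: overshoot 39 dB → output overshoot 3.25 dB → GR 35.75 dB.
Difference: 31.75 dB in favour of B.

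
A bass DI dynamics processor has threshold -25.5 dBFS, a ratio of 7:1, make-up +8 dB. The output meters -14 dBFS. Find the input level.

-1 dBFS

Stripping the +8 dB make-up gives -22 dBFS at the gain stage.
That's 3.5 dB above the -25.5 dBFS threshold.
Undo the ratio: input overshoot = 3.5 × 7 = 24.5 dB, giving input = -1 dBFS.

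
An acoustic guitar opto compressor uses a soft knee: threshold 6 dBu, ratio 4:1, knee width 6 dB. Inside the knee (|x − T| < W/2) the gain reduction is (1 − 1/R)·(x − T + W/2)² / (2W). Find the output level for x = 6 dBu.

x − T + W/2 = 6 − 6 + 3 = 3.
GR = (1 − 1/4) × 3² / 12 = 0.75 × 9 / 12 = 0.5625 dB.
Output = 6 − 0.5625 = 5.4375 dBu.

5.4375 dBu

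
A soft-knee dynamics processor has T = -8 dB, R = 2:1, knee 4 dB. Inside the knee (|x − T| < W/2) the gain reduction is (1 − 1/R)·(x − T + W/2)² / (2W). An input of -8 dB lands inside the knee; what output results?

x − T + W/2 = -8 − (-8) + 2 = 2.
GR = (1 − 1/2) × 2² / 8 = 0.5 × 4 / 8 = 0.25 dB.
Output = -8 − 0.25 = -8.25 dB.

-8.25 dB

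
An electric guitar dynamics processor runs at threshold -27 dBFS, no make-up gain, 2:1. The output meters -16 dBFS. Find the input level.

Post-compression overshoot = -16 − (-27) = 11 dB.
Undo the ratio: input overshoot = 11 × 2 = 22 dB, giving input = -5 dBFS.

-5 dBFS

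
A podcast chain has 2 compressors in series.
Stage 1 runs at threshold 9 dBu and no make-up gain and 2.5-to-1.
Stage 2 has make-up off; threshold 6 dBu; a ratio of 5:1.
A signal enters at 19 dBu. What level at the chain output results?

7.4 dBu

Stage 1: 19 dBu is 10 dB over 9 dBu; at 2.5:1 that becomes 4 dB over, giving 13 dBu.
Stage 2: overshoot 7 dB → 7/5 = 1.4 dB → 7.4 dBu.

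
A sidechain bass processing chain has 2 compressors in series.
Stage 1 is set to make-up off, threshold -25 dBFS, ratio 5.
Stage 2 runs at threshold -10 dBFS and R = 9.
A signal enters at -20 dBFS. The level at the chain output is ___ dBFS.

Stage 1: overshoot 5 dB → 5/5 = 1 dB → -24 dBFS.
Stage 2: below threshold (-24 ≤ -10); passes unchanged; output -24 dBFS.

-24 dBFS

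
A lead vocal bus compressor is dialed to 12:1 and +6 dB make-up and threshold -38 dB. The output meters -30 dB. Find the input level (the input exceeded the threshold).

-14 dB

Before make-up, the level was -30 − 6 = -36 dB.
The compressed level sits -36 − (-38) = 2 dB over threshold.
Undo the ratio: input overshoot = 2 × 12 = 24 dB, giving input = -14 dB.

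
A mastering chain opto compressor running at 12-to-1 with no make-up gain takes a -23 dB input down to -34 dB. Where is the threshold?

-35 dB

Gain reduction = -23 − (-34) = 11 dB; output overshoot = GR / (R − 1) = 11 / 11 = 1 dB.
Threshold = output − output overshoot = -34 − 1 = -35 dB.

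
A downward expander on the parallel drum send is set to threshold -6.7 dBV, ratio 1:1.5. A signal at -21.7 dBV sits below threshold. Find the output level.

-29.2 dBV

Below threshold, a 1:1.5 expander applies gain = (1.5−1)×(T − x) of attenuation.
(1.5−1) × 15 = 7.5 dB, so output = -21.7 − 7.5 = -29.2 dBV.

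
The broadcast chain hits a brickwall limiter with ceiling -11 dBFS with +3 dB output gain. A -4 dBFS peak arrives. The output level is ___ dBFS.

A brickwall limiter is an ∞:1 compressor: any input above the ceiling is clamped to -11 dBFS.
Output gain then adds 3 dB: -11 + 3 = -8 dBFS.

-8 dBFS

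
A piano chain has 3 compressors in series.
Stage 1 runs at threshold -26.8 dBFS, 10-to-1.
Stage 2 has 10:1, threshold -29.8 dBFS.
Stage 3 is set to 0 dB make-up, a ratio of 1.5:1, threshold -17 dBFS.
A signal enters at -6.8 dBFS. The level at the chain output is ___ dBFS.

Stage 1: overshoot 20 dB → 20/10 = 2 dB → -24.8 dBFS.
Stage 2: overshoot 5 dB → 5/10 = 0.5 dB → -29.3 dBFS.
Stage 3: below threshold (-29.3 ≤ -17); passes unchanged; output -29.3 dBFS.

-29.3 dBFS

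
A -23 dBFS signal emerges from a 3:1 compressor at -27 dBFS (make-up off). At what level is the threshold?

-29 dBFS

Let T be the threshold. Output overshoot = (input overshoot)/R, so -27 − T = (-23 − T)/3.
3·(-27 − T) = -23 − T → 2·T = -81 − (-23) = -58.
T = -58/2 = -29 dBFS.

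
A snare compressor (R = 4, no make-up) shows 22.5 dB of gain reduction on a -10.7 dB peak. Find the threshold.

Input is 30 dB above T (since output overshoot × R = input overshoot: (-33.2 − T)·4 = -10.7 − T gives T = -40.7 dB).
Check: -40.7 + (-10.7 − (-40.7))/4 = -40.7 + 7.5 = -33.2 dB. ✓

-40.7 dB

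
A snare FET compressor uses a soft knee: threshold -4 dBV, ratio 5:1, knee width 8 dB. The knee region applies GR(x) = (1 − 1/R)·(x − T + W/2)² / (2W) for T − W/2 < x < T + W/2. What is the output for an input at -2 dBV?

-3.8 dBV

x − T + W/2 = -2 − (-4) + 4 = 6.
GR = (1 − 1/5) × 6² / 16 = 0.8 × 36 / 16 = 1.8 dB.
Output = -2 − 1.8 = -3.8 dBV.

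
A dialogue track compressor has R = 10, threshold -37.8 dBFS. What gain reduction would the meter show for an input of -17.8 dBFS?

-17.8 dBFS exceeds the threshold by 20 dB.
After 10:1 compression the overshoot becomes 20/10 = 2 dB.
Gain reduction = 20 − 2 = 18 dB.

18 dB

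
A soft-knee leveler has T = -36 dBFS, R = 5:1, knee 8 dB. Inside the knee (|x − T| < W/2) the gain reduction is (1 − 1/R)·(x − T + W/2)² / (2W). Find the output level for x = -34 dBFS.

x − T + W/2 = -34 − (-36) + 4 = 6.
GR = (1 − 1/5) × 6² / 16 = 0.8 × 36 / 16 = 1.8 dB.
Output = -34 − 1.8 = -35.8 dBFS.

-35.8 dBFS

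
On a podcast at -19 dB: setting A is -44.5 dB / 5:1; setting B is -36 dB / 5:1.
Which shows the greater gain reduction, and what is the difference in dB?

A: overshoot 25.5 dB → output overshoot 5.1 dB → GR 20.4 dB.
B: overshoot 17 dB → output overshoot 3.4 dB → GR 13.6 dB.
Difference: 6.8 dB in favour of A.

A, by 6.8 dB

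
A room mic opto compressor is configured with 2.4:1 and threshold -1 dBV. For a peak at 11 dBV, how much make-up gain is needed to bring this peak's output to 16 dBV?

12 dB

The peak compresses to -1 + 12/2.4 = 4 dBV.
To reach 16 dBV requires 16 − 4 = 12 dB of make-up.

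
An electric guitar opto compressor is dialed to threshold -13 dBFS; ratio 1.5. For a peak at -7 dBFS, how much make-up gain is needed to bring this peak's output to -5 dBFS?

Without make-up, output = threshold + overshoot/1.5 = -13 + 4 = -9 dBFS.
Gap to target: 4 dB.

4 dB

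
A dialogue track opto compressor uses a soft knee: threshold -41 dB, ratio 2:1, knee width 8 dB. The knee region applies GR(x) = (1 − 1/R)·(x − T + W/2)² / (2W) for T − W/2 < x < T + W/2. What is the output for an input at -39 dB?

x − T + W/2 = -39 − (-41) + 4 = 6.
GR = (1 − 1/2) × 6² / 16 = 0.5 × 36 / 16 = 1.125 dB.
Output = -39 − 1.125 = -40.125 dB.

-40.125 dB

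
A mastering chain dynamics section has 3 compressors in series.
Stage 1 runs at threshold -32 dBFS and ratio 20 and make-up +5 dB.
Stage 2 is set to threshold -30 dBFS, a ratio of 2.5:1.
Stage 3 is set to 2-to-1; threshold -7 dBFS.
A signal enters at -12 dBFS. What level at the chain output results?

-28.4 dBFS

Stage 1: 20 dB above -32 dBFS, reduced 20:1 to 1 dB above → -31 dBFS; +5 dB make-up → -26 dBFS.
Stage 2: overshoot 4 dB → 4/2.5 = 1.6 dB → -28.4 dBFS.
Stage 3: below threshold (-28.4 ≤ -7); passes unchanged; output -28.4 dBFS.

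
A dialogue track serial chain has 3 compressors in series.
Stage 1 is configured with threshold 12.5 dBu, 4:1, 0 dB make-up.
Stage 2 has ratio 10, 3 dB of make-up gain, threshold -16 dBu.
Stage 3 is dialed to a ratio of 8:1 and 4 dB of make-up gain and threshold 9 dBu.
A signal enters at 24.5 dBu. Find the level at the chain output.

-5.85 dBu

Stage 1: 12 dB above 12.5 dBu, reduced 4:1 to 3 dB above → 15.5 dBu.
Stage 2: 31.5 dB above -16 dBu, reduced 10:1 to 3.15 dB above → -12.85 dBu; +3 dB make-up → -9.85 dBu.
Stage 3: -9.85 dBu is at or below the 9 dBu threshold — no compression; make-up brings it to -5.85 dBu.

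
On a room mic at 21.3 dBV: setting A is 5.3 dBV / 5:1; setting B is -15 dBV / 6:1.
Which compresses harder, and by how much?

B, by 17.45 dB

A: GR = 16 − 16/5 = 12.8 dB.
B: GR = 36.3 − 36.3/6 = 30.25 dB.
Difference: 17.45 dB in favour of B.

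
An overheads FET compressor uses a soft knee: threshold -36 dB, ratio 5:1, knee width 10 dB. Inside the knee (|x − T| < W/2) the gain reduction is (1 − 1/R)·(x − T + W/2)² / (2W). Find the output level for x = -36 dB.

x − T + W/2 = -36 − (-36) + 5 = 5.
GR = (1 − 1/5) × 5² / 20 = 0.8 × 25 / 20 = 1 dB.
Output = -36 − 1 = -37 dB.

-37 dB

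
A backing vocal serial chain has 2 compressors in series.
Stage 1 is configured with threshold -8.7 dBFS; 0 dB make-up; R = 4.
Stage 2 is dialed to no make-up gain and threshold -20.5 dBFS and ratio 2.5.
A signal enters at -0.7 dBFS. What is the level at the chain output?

Stage 1: overshoot 8 dB → 8/4 = 2 dB → -6.7 dBFS.
Stage 2: overshoot 13.8 dB → 13.8/2.5 = 5.52 dB → -14.98 dBFS.

-14.98 dBFS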